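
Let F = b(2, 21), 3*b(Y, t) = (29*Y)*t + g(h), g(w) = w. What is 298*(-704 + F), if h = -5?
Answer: -267902/3 ≈ -89301.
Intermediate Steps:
b(Y, t) = -5/3 + 29*Y*t/3 (b(Y, t) = ((29*Y)*t - 5)/3 = (29*Y*t - 5)/3 = (-5 + 29*Y*t)/3 = -5/3 + 29*Y*t/3)
F = 1213/3 (F = -5/3 + (29/3)*2*21 = -5/3 + 406 = 1213/3 ≈ 404.33)
298*(-704 + F) = 298*(-704 + 1213/3) = 298*(-899/3) = -267902/3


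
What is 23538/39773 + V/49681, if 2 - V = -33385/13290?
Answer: 3108719280313/5252108093754 ≈ 0.59190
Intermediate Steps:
V = 11993/2658 (V = 2 - (-33385)/13290 = 2 - 1*(-6677/2658) = 2 + 6677/2658 = 11993/2658 ≈ 4.5120)
23538/39773 + V/49681 = 23538/39773 + (11993/2658)/49681 = 23538*(1/39773) + (11993/2658)*(1/49681) = 23538/39773 + 11993/132052098 = 3108719280313/5252108093754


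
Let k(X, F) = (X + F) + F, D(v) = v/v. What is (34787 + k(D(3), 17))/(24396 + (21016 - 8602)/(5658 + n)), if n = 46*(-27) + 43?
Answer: 77635649/54397089 ≈ 1.4272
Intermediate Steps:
D(v) = 1
n = -1199 (n = -1242 + 43 = -1199)
k(X, F) = X + 2*F (k(X, F) = (F + X) + F = X + 2*F)
(34787 + k(D(3), 17))/(24396 + (21016 - 8602)/(5658 + n)) = (34787 + (1 + 2*17))/(24396 + (21016 - 8602)/(5658 - 1199)) = (34787 + (1 + 34))/(24396 + 12414/4459) = (34787 + 35)/(24396 + 12414*(1/4459)) = 34822/(24396 + 12414/4459) = 34822/(108794178/4459) = 34822*(4459/108794178) = 77635649/54397089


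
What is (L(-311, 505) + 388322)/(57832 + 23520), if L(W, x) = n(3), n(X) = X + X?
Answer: 48541/10169 ≈ 4.7734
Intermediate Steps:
n(X) = 2*X
L(W, x) = 6 (L(W, x) = 2*3 = 6)
(L(-311, 505) + 388322)/(57832 + 23520) = (6 + 388322)/(57832 + 23520) = 388328/81352 = 388328*(1/81352) = 48541/10169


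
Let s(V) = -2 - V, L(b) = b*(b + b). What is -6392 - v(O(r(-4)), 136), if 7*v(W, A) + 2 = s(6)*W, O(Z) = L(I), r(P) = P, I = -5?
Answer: -44342/7 ≈ -6334.6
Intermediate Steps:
L(b) = 2*b² (L(b) = b*(2*b) = 2*b²)
O(Z) = 50 (O(Z) = 2*(-5)² = 2*25 = 50)
v(W, A) = -2/7 - 8*W/7 (v(W, A) = -2/7 + ((-2 - 1*6)*W)/7 = -2/7 + ((-2 - 6)*W)/7 = -2/7 + (-8*W)/7 = -2/7 - 8*W/7)
-6392 - v(O(r(-4)), 136) = -6392 - (-2/7 - 8/7*50) = -6392 - (-2/7 - 400/7) = -6392 - 1*(-402/7) = -6392 + 402/7 = -44342/7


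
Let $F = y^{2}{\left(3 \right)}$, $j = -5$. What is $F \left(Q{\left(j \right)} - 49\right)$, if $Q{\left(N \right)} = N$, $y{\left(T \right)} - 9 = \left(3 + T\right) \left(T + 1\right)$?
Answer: $-58806$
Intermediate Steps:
$y{\left(T \right)} = 9 + \left(1 + T\right) \left(3 + T\right)$ ($y{\left(T \right)} = 9 + \left(3 + T\right) \left(T + 1\right) = 9 + \left(3 + T\right) \left(1 + T\right) = 9 + \left(1 + T\right) \left(3 + T\right)$)
$F = 1089$ ($F = \left(12 + 3^{2} + 4 \cdot 3\right)^{2} = \left(12 + 9 + 12\right)^{2} = 33^{2} = 1089$)
$F \left(Q{\left(j \right)} - 49\right) = 1089 \left(-5 - 49\right) = 1089 \left(-54\right) = -58806$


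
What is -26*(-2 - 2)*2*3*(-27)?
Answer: -16848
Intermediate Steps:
-26*(-2 - 2)*2*3*(-27) = -26*(-4*2)*3*(-27) = -(-208)*3*(-27) = -26*(-24)*(-27) = 624*(-27) = -16848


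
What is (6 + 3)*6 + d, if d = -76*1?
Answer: -22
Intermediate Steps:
d = -76
(6 + 3)*6 + d = (6 + 3)*6 - 76 = 9*6 - 76 = 54 - 76 = -22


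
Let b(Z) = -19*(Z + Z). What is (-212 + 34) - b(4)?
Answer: -26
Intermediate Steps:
b(Z) = -38*Z
(-212 + 34) - b(4) = (-212 + 34) - (-38)*4 = -178 - 1*(-152) = -178 + 152 = -26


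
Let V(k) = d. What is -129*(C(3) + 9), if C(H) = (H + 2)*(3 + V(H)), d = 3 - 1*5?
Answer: -1806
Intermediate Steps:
d = -2 (d = 3 - 5 = -2)
V(k) = -2
C(H) = 2 + H (C(H) = (H + 2)*(3 - 2) = (2 + H)*1 = 2 + H)
-129*(C(3) + 9) = -129*((2 + 3) + 9) = -129*(5 + 9) = -129*14 = -1806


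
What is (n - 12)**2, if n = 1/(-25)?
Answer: 90601/625 ≈ 144.96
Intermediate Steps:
n = -1/25 ≈ -0.040000
(n - 12)**2 = (-1/25 - 12)**2 = (-301/25)**2 = 90601/625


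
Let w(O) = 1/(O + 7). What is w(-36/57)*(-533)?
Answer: -10127/121 ≈ -83.694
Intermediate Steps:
w(O) = 1/(7 + O)
w(-36/57)*(-533) = -533/(7 - 36/57) = -533/(7 - 36*1/57) = -533/(7 - 12/19) = -533/(121/19) = (19/121)*(-533) = -10127/121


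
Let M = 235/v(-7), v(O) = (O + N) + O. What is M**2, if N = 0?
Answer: 55225/196 ≈ 281.76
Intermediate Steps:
v(O) = 2*O (v(O) = (O + 0) + O = O + O = 2*O)
M = -235/14 (M = 235/((2*(-7))) = 235/(-14) = 235*(-1/14) = -235/14 ≈ -16.786)
M**2 = (-235/14)**2 = 55225/196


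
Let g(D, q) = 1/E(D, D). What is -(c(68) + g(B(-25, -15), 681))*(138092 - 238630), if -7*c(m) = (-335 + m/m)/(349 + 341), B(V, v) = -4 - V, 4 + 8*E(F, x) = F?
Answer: 131048326/2415 ≈ 54264.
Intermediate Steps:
E(F, x) = -½ + F/8
c(m) = 167/2415 (c(m) = -(-335 + m/m)/(7*(349 + 341)) = -(-335 + 1)/(7*690) = -(-334)/(7*690) = -⅐*(-167/345) = 167/2415)
g(D, q) = 1/(-½ + D/8)
-(c(68) + g(B(-25, -15), 681))*(138092 - 238630) = -(167/2415 + 8/(-4 + (-4 - 1*(-25))))*(138092 - 238630) = -(167/2415 + 8/(-4 + (-4 + 25)))*(-100538) = -(167/2415 + 8/(-4 + 21))*(-100538) = -(167/2415 + 8/17)*(-100538) = -22159*(-100538)/41055 = -1*(-131048326/2415) = 131048326/2415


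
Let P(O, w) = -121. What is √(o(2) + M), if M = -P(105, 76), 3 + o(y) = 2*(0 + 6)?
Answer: √130 ≈ 11.402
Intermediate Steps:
o(y) = 9 (o(y) = -3 + 2*(0 + 6) = -3 + 2*6 = -3 + 12 = 9)
M = 121 (M = -1*(-121) = 121)
√(o(2) + M) = √(9 + 121) = √130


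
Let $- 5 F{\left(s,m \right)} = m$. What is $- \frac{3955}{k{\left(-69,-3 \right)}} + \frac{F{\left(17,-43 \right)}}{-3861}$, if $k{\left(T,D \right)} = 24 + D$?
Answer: $- \frac{3635818}{19305} \approx -188.34$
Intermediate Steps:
$F{\left(s,m \right)} = - \frac{m}{5}$
$- \frac{3955}{k{\left(-69,-3 \right)}} + \frac{F{\left(17,-43 \right)}}{-3861} = - \frac{3955}{24 - 3} + \frac{\left(- \frac{1}{5}\right) \left(-43\right)}{-3861} = - \frac{3955}{21} + \frac{43}{5} \left(- \frac{1}{3861}\right) = \left(-3955\right) \frac{1}{21} - \frac{43}{19305} = - \frac{565}{3} - \frac{43}{19305} = - \frac{3635818}{19305}$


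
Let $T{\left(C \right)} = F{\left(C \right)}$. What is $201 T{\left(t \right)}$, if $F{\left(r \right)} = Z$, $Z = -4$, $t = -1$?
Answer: $-804$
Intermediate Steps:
$F{\left(r \right)} = -4$
$T{\left(C \right)} = -4$
$201 T{\left(t \right)} = 201 \left(-4\right) = -804$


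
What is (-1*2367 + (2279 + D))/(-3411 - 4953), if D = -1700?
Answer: 149/697 ≈ 0.21377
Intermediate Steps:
(-1*2367 + (2279 + D))/(-3411 - 4953) = (-1*2367 + (2279 - 1700))/(-3411 - 4953) = (-2367 + 579)/(-8364) = -1788*(-1/8364) = 149/697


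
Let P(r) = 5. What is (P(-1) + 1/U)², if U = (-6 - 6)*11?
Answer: 434281/17424 ≈ 24.924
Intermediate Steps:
U = -132 (U = -12*11 = -132)
(P(-1) + 1/U)² = (5 + 1/(-132))² = (5 - 1/132)² = (659/132)² = 434281/17424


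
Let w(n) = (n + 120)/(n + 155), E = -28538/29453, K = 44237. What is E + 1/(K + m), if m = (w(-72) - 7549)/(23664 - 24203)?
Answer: -56494139192283/58306843158164 ≈ -0.96891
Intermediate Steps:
E = -28538/29453 (E = -28538*1/29453 = -28538/29453 ≈ -0.96893)
w(n) = (120 + n)/(155 + n)
m = 626519/44737 (m = ((120 - 72)/(155 - 72) - 7549)/(23664 - 24203) = (48/83 - 7549)/(-539) = ((1/83)*48 - 7549)*(-1/539) = (48/83 - 7549)*(-1/539) = -626519/83*(-1/539) = 626519/44737 ≈ 14.004)
E + 1/(K + m) = -28538/29453 + 1/(44237 + 626519/44737) = -28538/29453 + 1/(1979657188/44737) = -28538/29453 + 44737/1979657188 = -56494139192283/58306843158164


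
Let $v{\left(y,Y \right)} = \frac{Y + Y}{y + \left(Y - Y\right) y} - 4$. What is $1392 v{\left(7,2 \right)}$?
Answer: $- \frac{33408}{7} \approx -4772.6$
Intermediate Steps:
$v{\left(y,Y \right)} = -4 + \frac{2 Y}{y}$ ($v{\left(y,Y \right)} = \frac{2 Y}{y + 0 y} - 4 = \frac{2 Y}{y + 0} - 4 = \frac{2 Y}{y} - 4 = -4 + \frac{2 Y}{y}$)
$1392 v{\left(7,2 \right)} = 1392 \left(-4 + 2 \cdot 2 \cdot \frac{1}{7}\right) = 1392 \left(-4 + \frac{4}{7}\right) = 1392 \left(- \frac{24}{7}\right) = - \frac{33408}{7}$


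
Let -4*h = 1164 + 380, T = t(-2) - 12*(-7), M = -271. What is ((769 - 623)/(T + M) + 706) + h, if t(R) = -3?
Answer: 30327/95 ≈ 319.23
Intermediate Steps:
T = 81 (T = -3 - 12*(-7) = -3 + 84 = 81)
h = -386 (h = -(1164 + 380)/4 = -1/4*1544 = -386)
((769 - 623)/(T + M) + 706) + h = ((769 - 623)/(81 - 271) + 706) - 386 = (146/(-190) + 706) - 386 = (146*(-1/190) + 706) - 386 = (-73/95 + 706) - 386 = 66997/95 - 386 = 30327/95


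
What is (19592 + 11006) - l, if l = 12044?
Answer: 18554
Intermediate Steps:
(19592 + 11006) - l = (19592 + 11006) - 1*12044 = 30598 - 12044 = 18554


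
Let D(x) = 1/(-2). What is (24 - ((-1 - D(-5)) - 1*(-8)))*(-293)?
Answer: -9669/2 ≈ -4834.5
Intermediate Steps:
D(x) = -1/2
(24 - ((-1 - D(-5)) - 1*(-8)))*(-293) = (24 - ((-1 - 1*(-1/2)) - 1*(-8)))*(-293) = (24 - ((-1 + 1/2) + 8))*(-293) = (24 - (-1/2 + 8))*(-293) = (24 - 1*15/2)*(-293) = (24 - 15/2)*(-293) = (33/2)*(-293) = -9669/2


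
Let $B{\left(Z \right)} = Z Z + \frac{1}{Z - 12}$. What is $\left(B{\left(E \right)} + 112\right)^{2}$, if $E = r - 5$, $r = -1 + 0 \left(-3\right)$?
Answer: $\frac{7091569}{324} \approx 21888.0$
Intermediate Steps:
$r = -1$ ($r = -1 + 0 = -1$)
$E = -6$ ($E = -1 - 5 = -6$)
$B{\left(Z \right)} = Z^{2} + \frac{1}{-12 + Z}$
$\left(B{\left(E \right)} + 112\right)^{2} = \left(\frac{1 + \left(-6\right)^{3} - 12 \left(-6\right)^{2}}{-12 - 6} + 112\right)^{2} = \left(\frac{1 - 216 - 432}{-18} + 112\right)^{2} = \left(- \frac{1 - 216 - 432}{18} + 112\right)^{2} = \left(\left(- \frac{1}{18}\right) \left(-647\right) + 112\right)^{2} = \left(\frac{647}{18} + 112\right)^{2} = \left(\frac{2663}{18}\right)^{2} = \frac{7091569}{324}$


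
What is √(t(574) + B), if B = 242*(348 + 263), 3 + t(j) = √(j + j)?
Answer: √(147859 + 2*√287) ≈ 384.57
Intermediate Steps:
t(j) = -3 + √2*√j (t(j) = -3 + √(j + j) = -3 + √(2*j) = -3 + √2*√j)
B = 147862 (B = 242*611 = 147862)
√(t(574) + B) = √((-3 + √2*√574) + 147862) = √((-3 + 2*√287) + 147862) = √(147859 + 2*√287)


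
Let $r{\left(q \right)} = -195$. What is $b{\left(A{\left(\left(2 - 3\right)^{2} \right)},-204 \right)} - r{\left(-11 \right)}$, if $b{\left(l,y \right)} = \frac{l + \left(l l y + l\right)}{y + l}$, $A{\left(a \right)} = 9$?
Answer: $\frac{18177}{65} \approx 279.65$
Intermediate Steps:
$b{\left(l,y \right)} = \frac{2 l + y l^{2}}{l + y}$ ($b{\left(l,y \right)} = \frac{l + \left(l^{2} y + l\right)}{l + y} = \frac{l + \left(y l^{2} + l\right)}{l + y} = \frac{l + \left(l + y l^{2}\right)}{l + y} = \frac{2 l + y l^{2}}{l + y}$)
$b{\left(A{\left(\left(2 - 3\right)^{2} \right)},-204 \right)} - r{\left(-11 \right)} = \frac{9 \left(2 + 9 \left(-204\right)\right)}{9 - 204} - -195 = \frac{9 \left(2 - 1836\right)}{-195} + 195 = 9 \left(- \frac{1}{195}\right) \left(-1834\right) + 195 = \frac{5502}{65} + 195 = \frac{18177}{65}$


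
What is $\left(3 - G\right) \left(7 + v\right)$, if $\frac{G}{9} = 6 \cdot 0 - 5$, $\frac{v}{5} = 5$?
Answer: $1536$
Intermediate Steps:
$v = 25$ ($v = 5 \cdot 5 = 25$)
$G = -45$ ($G = 9 \left(6 \cdot 0 - 5\right) = 9 \left(0 - 5\right) = 9 \left(-5\right) = -45$)
$\left(3 - G\right) \left(7 + v\right) = \left(3 - -45\right) \left(7 + 25\right) = \left(3 + 45\right) 32 = 48 \cdot 32 = 1536$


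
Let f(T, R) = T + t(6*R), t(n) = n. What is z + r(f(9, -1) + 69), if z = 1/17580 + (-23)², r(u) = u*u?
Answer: 100434541/17580 ≈ 5713.0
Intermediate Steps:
f(T, R) = T + 6*R
r(u) = u²
z = 9299821/17580 (z = 1/17580 + 529 = 9299821/17580 ≈ 529.00)
z + r(f(9, -1) + 69) = 9299821/17580 + ((9 + 6*(-1)) + 69)² = 9299821/17580 + ((9 - 6) + 69)² = 9299821/17580 + (3 + 69)² = 9299821/17580 + 72² = 9299821/17580 + 5184 = 100434541/17580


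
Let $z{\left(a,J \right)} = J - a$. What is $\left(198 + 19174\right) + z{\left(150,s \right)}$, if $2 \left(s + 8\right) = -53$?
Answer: $\frac{38375}{2} \approx 19188.0$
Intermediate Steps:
$s = - \frac{69}{2}$ ($s = -8 + \frac{1}{2} \left(-53\right) = -8 - \frac{53}{2} = - \frac{69}{2} \approx -34.5$)
$\left(198 + 19174\right) + z{\left(150,s \right)} = \left(198 + 19174\right) - \frac{369}{2} = 19372 - \frac{369}{2} = \frac{38375}{2}$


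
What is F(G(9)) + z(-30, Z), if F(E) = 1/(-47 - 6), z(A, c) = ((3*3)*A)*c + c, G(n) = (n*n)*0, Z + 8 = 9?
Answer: -14258/53 ≈ -269.02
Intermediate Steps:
Z = 1 (Z = -8 + 9 = 1)
G(n) = 0 (G(n) = n**2*0 = 0)
z(A, c) = c + 9*A*c (z(A, c) = (9*A)*c + c = 9*A*c + c = c + 9*A*c)
F(E) = -1/53 (F(E) = 1/(-53) = -1/53)
F(G(9)) + z(-30, Z) = -1/53 + 1*(1 + 9*(-30)) = -1/53 + 1*(1 - 270) = -1/53 + 1*(-269) = -1/53 - 269 = -14258/53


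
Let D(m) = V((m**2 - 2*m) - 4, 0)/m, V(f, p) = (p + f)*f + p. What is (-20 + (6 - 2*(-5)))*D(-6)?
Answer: 3872/3 ≈ 1290.7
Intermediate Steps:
V(f, p) = p + f*(f + p) (V(f, p) = (f + p)*f + p = f*(f + p) + p = p + f*(f + p))
D(m) = (-4 + m**2 - 2*m)**2/m (D(m) = (0 + ((m**2 - 2*m) - 4)**2 + ((m**2 - 2*m) - 4)*0)/m = (0 + (-4 + m**2 - 2*m)**2 + (-4 + m**2 - 2*m)*0)/m = (0 + (-4 + m**2 - 2*m)**2 + 0)/m = (-4 + m**2 - 2*m)**2/m)
(-20 + (6 - 2*(-5)))*D(-6) = (-20 + (6 - 2*(-5)))*((4 - 1*(-6)**2 + 2*(-6))**2/(-6)) = (-20 + (6 + 10))*(-(4 - 1*36 - 12)**2/6) = (-20 + 16)*(-(4 - 36 - 12)**2/6) = -(-2)*(-44)**2/3 = -(-2)*1936/3 = -4*(-968/3) = 3872/3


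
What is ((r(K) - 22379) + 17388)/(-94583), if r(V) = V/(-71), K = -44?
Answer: 354317/6715393 ≈ 0.052762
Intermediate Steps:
r(V) = -V/71 (r(V) = V*(-1/71) = -V/71)
((r(K) - 22379) + 17388)/(-94583) = ((-1/71*(-44) - 22379) + 17388)/(-94583) = ((44/71 - 22379) + 17388)*(-1/94583) = (-1588865/71 + 17388)*(-1/94583) = -354317/71*(-1/94583) = 354317/6715393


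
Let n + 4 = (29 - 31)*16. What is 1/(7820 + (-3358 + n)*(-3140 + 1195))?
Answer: 1/6609150 ≈ 1.5131e-7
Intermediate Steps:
n = -36 (n = -4 + (29 - 31)*16 = -4 - 2*16 = -4 - 32 = -36)
1/(7820 + (-3358 + n)*(-3140 + 1195)) = 1/(7820 + (-3358 - 36)*(-3140 + 1195)) = 1/(7820 - 3394*(-1945)) = 1/(7820 + 6601330) = 1/6609150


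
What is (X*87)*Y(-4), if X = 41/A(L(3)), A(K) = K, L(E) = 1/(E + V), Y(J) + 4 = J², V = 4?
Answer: 299628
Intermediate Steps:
Y(J) = -4 + J²
L(E) = 1/(4 + E) (L(E) = 1/(E + 4) = 1/(4 + E))
X = 287 (X = 41/(1/(4 + 3)) = 41/(1/7) = 41/(⅐) = 41*7 = 287)
(X*87)*Y(-4) = (287*87)*(-4 + (-4)²) = 24969*(-4 + 16) = 24969*12 = 299628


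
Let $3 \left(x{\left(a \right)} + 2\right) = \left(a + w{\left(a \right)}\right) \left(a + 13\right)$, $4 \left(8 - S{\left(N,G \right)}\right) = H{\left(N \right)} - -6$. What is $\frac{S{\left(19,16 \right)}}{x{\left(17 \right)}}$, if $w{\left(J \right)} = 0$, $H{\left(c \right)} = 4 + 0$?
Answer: $\frac{11}{336} \approx 0.032738$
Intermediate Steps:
$H{\left(c \right)} = 4$
$S{\left(N,G \right)} = \frac{11}{2}$ ($S{\left(N,G \right)} = 8 - \frac{4 - -6}{4} = 8 - \frac{4 + 6}{4} = 8 - \frac{5}{2} = \frac{11}{2}$)
$x{\left(a \right)} = -2 + \frac{a \left(13 + a\right)}{3}$ ($x{\left(a \right)} = -2 + \frac{\left(a + 0\right) \left(a + 13\right)}{3} = -2 + \frac{a \left(13 + a\right)}{3}$)
$\frac{S{\left(19,16 \right)}}{x{\left(17 \right)}} = \frac{11}{2 \left(-2 + \frac{17^{2}}{3} + \frac{13}{3} \cdot 17\right)} = \frac{11}{2 \left(-2 + \frac{1}{3} \cdot 289 + \frac{221}{3}\right)} = \frac{11}{2 \left(-2 + \frac{289}{3} + \frac{221}{3}\right)} = \frac{11}{2 \cdot 168} = \frac{11}{2} \cdot \frac{1}{168} = \frac{11}{336}$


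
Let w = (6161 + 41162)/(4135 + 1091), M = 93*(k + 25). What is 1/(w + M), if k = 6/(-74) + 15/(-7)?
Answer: 1353534/2879276839 ≈ 0.00047010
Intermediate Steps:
k = -576/259 (k = 6*(-1/74) + 15*(-1/7) = -3/37 - 15/7 = -576/259 ≈ -2.2239)
M = 548607/259 (M = 93*(-576/259 + 25) = 93*(5899/259) = 548607/259 ≈ 2118.2)
w = 47323/5226 ≈ 9.0553
1/(w + M) = 1/(47323/5226 + 548607/259) = 1/(2879276839/1353534) = 1353534/2879276839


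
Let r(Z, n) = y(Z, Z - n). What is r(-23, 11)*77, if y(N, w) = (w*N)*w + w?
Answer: -2049894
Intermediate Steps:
y(N, w) = w + N*w² (y(N, w) = (N*w)*w + w = N*w² + w = w + N*w²)
r(Z, n) = (1 + Z*(Z - n))*(Z - n) (r(Z, n) = (Z - n)*(1 + Z*(Z - n)) = (1 + Z*(Z - n))*(Z - n))
r(-23, 11)*77 = ((1 - 23*(-23 - 1*11))*(-23 - 1*11))*77 = ((1 - 23*(-23 - 11))*(-23 - 11))*77 = ((1 - 23*(-34))*(-34))*77 = ((1 + 782)*(-34))*77 = (783*(-34))*77 = -26622*77 = -2049894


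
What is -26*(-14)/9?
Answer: 364/9 ≈ 40.444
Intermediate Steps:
-26*(-14)/9 = 364*(⅑) = 364/9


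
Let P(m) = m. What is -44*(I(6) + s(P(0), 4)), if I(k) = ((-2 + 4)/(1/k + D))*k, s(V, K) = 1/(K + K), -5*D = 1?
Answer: 31669/2 ≈ 15835.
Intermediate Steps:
D = -⅕ (D = -⅕*1 = -⅕ ≈ -0.20000)
s(V, K) = 1/(2*K)
I(k) = 2*k/(-⅕ + 1/k) (I(k) = ((-2 + 4)/(1/k - ⅕))*k = (2/(-⅕ + 1/k))*k = 2*k/(-⅕ + 1/k))
-44*(I(6) + s(P(0), 4)) = -44*(-10*6²/(-5 + 6) + (½)/4) = -44*(-10*36/1 + (½)*(¼)) = -44*(-10*36*1 + ⅛) = -44*(-360 + ⅛) = -44*(-2879/8) = 31669/2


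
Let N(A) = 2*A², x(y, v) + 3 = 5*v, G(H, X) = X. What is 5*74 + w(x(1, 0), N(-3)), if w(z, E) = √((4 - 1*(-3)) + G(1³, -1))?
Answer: 370 + √6 ≈ 372.45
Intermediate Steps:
x(y, v) = -3 + 5*v
w(z, E) = √6 (w(z, E) = √((4 - 1*(-3)) - 1) = √((4 + 3) - 1) = √(7 - 1) = √6)
5*74 + w(x(1, 0), N(-3)) = 5*74 + √6 = 370 + √6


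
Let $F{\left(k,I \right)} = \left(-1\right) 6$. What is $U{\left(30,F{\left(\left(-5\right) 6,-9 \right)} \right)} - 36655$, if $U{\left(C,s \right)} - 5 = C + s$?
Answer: $-36626$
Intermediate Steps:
$F{\left(k,I \right)} = -6$
$U{\left(C,s \right)} = 5 + C + s$ ($U{\left(C,s \right)} = 5 + \left(C + s\right) = 5 + C + s$)
$U{\left(30,F{\left(\left(-5\right) 6,-9 \right)} \right)} - 36655 = \left(5 + 30 - 6\right) - 36655 = 29 - 36655 = -36626$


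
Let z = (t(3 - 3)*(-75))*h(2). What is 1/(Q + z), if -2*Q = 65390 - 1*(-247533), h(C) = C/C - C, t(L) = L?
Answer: -2/312923 ≈ -6.3913e-6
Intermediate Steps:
h(C) = 1 - C
z = 0 (z = ((3 - 3)*(-75))*(1 - 1*2) = (0*(-75))*(1 - 2) = 0*(-1) = 0)
Q = -312923/2 (Q = -(65390 - 1*(-247533))/2 = -(65390 + 247533)/2 = -½*312923 = -312923/2 ≈ -1.5646e+5)
1/(Q + z) = 1/(-312923/2 + 0) = 1/(-312923/2) = -2/312923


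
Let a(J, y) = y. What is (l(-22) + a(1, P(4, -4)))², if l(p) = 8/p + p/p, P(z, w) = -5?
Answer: 2304/121 ≈ 19.041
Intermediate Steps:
l(p) = 1 + 8/p (l(p) = 8/p + 1 = 1 + 8/p)
(l(-22) + a(1, P(4, -4)))² = ((8 - 22)/(-22) - 5)² = (-1/22*(-14) - 5)² = (7/11 - 5)² = (-48/11)² = 2304/121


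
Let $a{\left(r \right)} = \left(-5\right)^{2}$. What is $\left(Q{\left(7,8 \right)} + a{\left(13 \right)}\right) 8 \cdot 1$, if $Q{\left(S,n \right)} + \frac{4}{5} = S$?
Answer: $\frac{1248}{5} \approx 249.6$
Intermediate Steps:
$Q{\left(S,n \right)} = - \frac{4}{5} + S$
$a{\left(r \right)} = 25$
$\left(Q{\left(7,8 \right)} + a{\left(13 \right)}\right) 8 \cdot 1 = \left(\left(- \frac{4}{5} + 7\right) + 25\right) 8 \cdot 1 = \left(\frac{31}{5} + 25\right) 8 = \frac{156}{5} \cdot 8 = \frac{1248}{5}$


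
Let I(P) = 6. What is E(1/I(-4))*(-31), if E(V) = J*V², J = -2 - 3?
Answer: 155/36 ≈ 4.3056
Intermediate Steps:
J = -5
E(V) = -5*V²
E(1/I(-4))*(-31) = -5*(1/6)²*(-31) = -5*(⅙)²*(-31) = -5*1/36*(-31) = -5/36*(-31) = 155/36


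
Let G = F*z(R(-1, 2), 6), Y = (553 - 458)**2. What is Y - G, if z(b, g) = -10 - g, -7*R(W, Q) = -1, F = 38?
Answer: 9633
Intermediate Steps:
R(W, Q) = 1/7 (R(W, Q) = -1/7*(-1) = 1/7)
Y = 9025 (Y = 95**2 = 9025)
G = -608 (G = 38*(-10 - 1*6) = 38*(-10 - 6) = 38*(-16) = -608)
Y - G = 9025 - 1*(-608) = 9025 + 608 = 9633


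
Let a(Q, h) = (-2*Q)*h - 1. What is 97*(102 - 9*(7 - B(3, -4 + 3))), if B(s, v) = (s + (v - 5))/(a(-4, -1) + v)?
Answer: 40449/10 ≈ 4044.9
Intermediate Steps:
a(Q, h) = -1 - 2*Q*h (a(Q, h) = -2*Q*h - 1 = -1 - 2*Q*h)
B(s, v) = (-5 + s + v)/(-9 + v) (B(s, v) = (s + (v - 5))/((-1 - 2*(-4)*(-1)) + v) = (s + (-5 + v))/((-1 - 8) + v) = (-5 + s + v)/(-9 + v))
97*(102 - 9*(7 - B(3, -4 + 3))) = 97*(102 - 9*(7 - (-5 + 3 + (-4 + 3))/(-9 + (-4 + 3)))) = 97*(102 - 9*(7 - (-5 + 3 - 1)/(-9 - 1))) = 97*(102 - 9*(7 - (-3)/(-10))) = 97*(102 - 9*(7 - (-1)*(-3)/10)) = 97*(102 - 9*(7 - 1*3/10)) = 97*(102 - 9*(7 - 3/10)) = 97*(102 - 9*67/10) = 97*(102 - 603/10) = 97*(417/10) = 40449/10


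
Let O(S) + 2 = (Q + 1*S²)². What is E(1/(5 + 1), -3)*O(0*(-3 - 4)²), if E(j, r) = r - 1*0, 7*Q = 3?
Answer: 267/49 ≈ 5.4490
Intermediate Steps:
Q = 3/7 (Q = (⅐)*3 = 3/7 ≈ 0.42857)
E(j, r) = r (E(j, r) = r + 0 = r)
O(S) = -2 + (3/7 + S²)² (O(S) = -2 + (3/7 + 1*S²)² = -2 + (3/7 + S²)²)
E(1/(5 + 1), -3)*O(0*(-3 - 4)²) = -3*(-2 + (3 + 7*(0*(-3 - 4)²)²)²/49) = -3*(-2 + (3 + 7*(0*(-7)²)²)²/49) = -3*(-2 + (3 + 7*(0*49)²)²/49) = -3*(-2 + (3 + 7*0²)²/49) = -3*(-2 + (3 + 7*0)²/49) = -3*(-2 + (3 + 0)²/49) = -3*(-2 + (1/49)*3²) = -3*(-2 + (1/49)*9) = -3*(-2 + 9/49) = -3*(-89/49) = 267/49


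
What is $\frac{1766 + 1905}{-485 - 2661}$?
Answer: $- \frac{3671}{3146} \approx -1.1669$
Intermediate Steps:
$\frac{1766 + 1905}{-485 - 2661} = \frac{3671}{-485 - 2661} = \frac{3671}{-3146} = 3671 \left(- \frac{1}{3146}\right) = - \frac{3671}{3146}$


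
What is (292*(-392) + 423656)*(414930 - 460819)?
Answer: -14188511688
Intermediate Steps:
(292*(-392) + 423656)*(414930 - 460819) = (-114464 + 423656)*(-45889) = 309192*(-45889) = -14188511688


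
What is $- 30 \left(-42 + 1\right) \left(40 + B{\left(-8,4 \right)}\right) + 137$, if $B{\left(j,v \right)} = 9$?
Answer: $60407$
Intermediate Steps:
$- 30 \left(-42 + 1\right) \left(40 + B{\left(-8,4 \right)}\right) + 137 = - 30 \left(-42 + 1\right) \left(40 + 9\right) + 137 = - 30 \left(\left(-41\right) 49\right) + 137 = \left(-30\right) \left(-2009\right) + 137 = 60270 + 137 = 60407$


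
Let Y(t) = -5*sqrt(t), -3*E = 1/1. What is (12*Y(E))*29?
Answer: -580*I*sqrt(3) ≈ -1004.6*I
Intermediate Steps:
E = -1/3 (E = -1/3/1 = -1/3*1 = -1/3 ≈ -0.33333)
(12*Y(E))*29 = (12*(-5*I*sqrt(3)/3))*29 = -20*I*sqrt(3)*29 = -580*I*sqrt(3)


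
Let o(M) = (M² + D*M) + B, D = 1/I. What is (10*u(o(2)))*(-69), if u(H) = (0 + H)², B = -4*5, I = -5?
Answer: -927912/5 ≈ -1.8558e+5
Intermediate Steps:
B = -20
D = -⅕ (D = 1/(-5) = -⅕ ≈ -0.20000)
o(M) = -20 + M² - M/5 (o(M) = (M² - M/5) - 20 = -20 + M² - M/5)
u(H) = H²
(10*u(o(2)))*(-69) = (10*(-20 + 2² - ⅕*2)²)*(-69) = (10*(-20 + 4 - ⅖)²)*(-69) = (10*(-82/5)²)*(-69) = (10*(6724/25))*(-69) = (13448/5)*(-69) = -927912/5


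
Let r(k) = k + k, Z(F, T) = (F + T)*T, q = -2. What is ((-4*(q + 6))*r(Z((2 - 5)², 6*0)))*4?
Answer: 0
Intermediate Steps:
Z(F, T) = T*(F + T)
r(k) = 2*k
((-4*(q + 6))*r(Z((2 - 5)², 6*0)))*4 = ((-4*(-2 + 6))*(2*((6*0)*((2 - 5)² + 6*0))))*4 = ((-4*4)*(2*(0*((-3)² + 0))))*4 = -32*0*(9 + 0)*4 = -32*0*9*4 = -32*0*4 = -16*0*4 = 0*4 = 0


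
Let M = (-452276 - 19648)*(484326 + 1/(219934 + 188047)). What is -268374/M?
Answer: 18248582149/15541700509943778 ≈ 1.1742e-6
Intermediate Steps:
M = -93250203059662668/407981 (M = -471924*(484326 + 1/407981) = -471924*197595805807/407981 = -93250203059662668/407981 ≈ -2.2856e+11)
-268374/M = -268374/(-93250203059662668/407981) = -268374*(-407981/93250203059662668) = 18248582149/15541700509943778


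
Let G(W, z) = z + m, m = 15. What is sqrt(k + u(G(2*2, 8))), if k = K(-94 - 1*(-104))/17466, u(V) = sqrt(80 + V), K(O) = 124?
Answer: sqrt(541446 + 76265289*sqrt(103))/8733 ≈ 3.1868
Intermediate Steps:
G(W, z) = 15 + z (G(W, z) = z + 15 = 15 + z)
k = 62/8733 (k = 124/17466 = 124*(1/17466) = 62/8733 ≈ 0.0070995)
sqrt(k + u(G(2*2, 8))) = sqrt(62/8733 + sqrt(80 + (15 + 8))) = sqrt(62/8733 + sqrt(80 + 23)) = sqrt(62/8733 + sqrt(103))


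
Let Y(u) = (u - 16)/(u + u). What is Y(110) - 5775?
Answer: -635203/110 ≈ -5774.6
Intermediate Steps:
Y(u) = (-16 + u)/(2*u) (Y(u) = (-16 + u)/((2*u)) = (-16 + u)*(1/(2*u)) = (-16 + u)/(2*u))
Y(110) - 5775 = (1/2)*(-16 + 110)/110 - 5775 = (1/2)*(1/110)*94 - 5775 = 47/110 - 5775 = -635203/110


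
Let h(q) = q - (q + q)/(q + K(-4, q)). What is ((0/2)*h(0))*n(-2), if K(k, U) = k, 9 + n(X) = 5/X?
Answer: 0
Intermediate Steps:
n(X) = -9 + 5/X
h(q) = q - 2*q/(-4 + q) (h(q) = q - (q + q)/(q - 4) = q - 2*q/(-4 + q))
((0/2)*h(0))*n(-2) = ((0/2)*(0*(-6 + 0)/(-4 + 0)))*(-9 + 5/(-2)) = (((½)*0)*(0*(-6)/(-4)))*(-9 + 5*(-½)) = (0*(0*(-¼)*(-6)))*(-9 - 5/2) = (0*0)*(-23/2) = 0*(-23/2) = 0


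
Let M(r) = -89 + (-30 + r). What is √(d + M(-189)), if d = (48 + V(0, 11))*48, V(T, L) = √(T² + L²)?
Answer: 2*√631 ≈ 50.239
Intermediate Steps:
V(T, L) = √(L² + T²)
d = 2832 (d = (48 + √(11² + 0²))*48 = (48 + √(121 + 0))*48 = (48 + √121)*48 = (48 + 11)*48 = 59*48 = 2832)
M(r) = -119 + r
√(d + M(-189)) = √(2832 + (-119 - 189)) = √(2832 - 308) = √2524 = 2*√631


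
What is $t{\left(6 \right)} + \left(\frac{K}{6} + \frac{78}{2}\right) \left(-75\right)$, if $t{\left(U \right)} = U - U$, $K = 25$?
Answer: $- \frac{6475}{2} \approx -3237.5$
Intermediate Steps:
$t{\left(U \right)} = 0$
$t{\left(6 \right)} + \left(\frac{K}{6} + \frac{78}{2}\right) \left(-75\right) = 0 + \left(\frac{25}{6} + \frac{78}{2}\right) \left(-75\right) = 0 + \left(25 \cdot \frac{1}{6} + 78 \cdot \frac{1}{2}\right) \left(-75\right) = 0 + \left(\frac{25}{6} + 39\right) \left(-75\right) = 0 + \frac{259}{6} \left(-75\right) = 0 - \frac{6475}{2} = - \frac{6475}{2}$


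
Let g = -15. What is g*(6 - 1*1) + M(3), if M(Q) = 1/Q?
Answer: -224/3 ≈ -74.667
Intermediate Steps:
g*(6 - 1*1) + M(3) = -15*(6 - 1*1) + 1/3 = -15*(6 - 1) + ⅓ = -15*5 + ⅓ = -75 + ⅓ = -224/3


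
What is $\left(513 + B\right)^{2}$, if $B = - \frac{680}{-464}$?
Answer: $\frac{890365921}{3364} \approx 2.6468 \cdot 10^{5}$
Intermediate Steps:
$B = \frac{85}{58}$ ($B = \left(-680\right) \left(- \frac{1}{464}\right) = \frac{85}{58} \approx 1.4655$)
$\left(513 + B\right)^{2} = \left(513 + \frac{85}{58}\right)^{2} = \left(\frac{29839}{58}\right)^{2} = \frac{890365921}{3364}$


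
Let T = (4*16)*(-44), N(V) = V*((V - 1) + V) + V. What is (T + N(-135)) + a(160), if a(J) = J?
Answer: 33794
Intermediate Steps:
N(V) = V + V*(-1 + 2*V) (N(V) = V*((-1 + V) + V) + V = V*(-1 + 2*V) + V = V + V*(-1 + 2*V))
T = -2816 (T = 64*(-44) = -2816)
(T + N(-135)) + a(160) = (-2816 + 2*(-135)²) + 160 = (-2816 + 2*18225) + 160 = (-2816 + 36450) + 160 = 33634 + 160 = 33794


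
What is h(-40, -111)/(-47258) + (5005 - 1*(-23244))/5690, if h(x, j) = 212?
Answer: 666892481/134449010 ≈ 4.9602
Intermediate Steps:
h(-40, -111)/(-47258) + (5005 - 1*(-23244))/5690 = 212/(-47258) + (5005 - 1*(-23244))/5690 = 212*(-1/47258) + (5005 + 23244)*(1/5690) = -106/23629 + 28249*(1/5690) = -106/23629 + 28249/5690 = 666892481/134449010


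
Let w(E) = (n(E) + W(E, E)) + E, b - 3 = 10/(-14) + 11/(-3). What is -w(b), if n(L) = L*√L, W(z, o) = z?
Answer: 58/21 + 29*I*√609/441 ≈ 2.7619 + 1.6228*I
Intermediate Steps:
b = -29/21 (b = 3 + (10/(-14) + 11/(-3)) = 3 + (10*(-1/14) + 11*(-⅓)) = 3 + (-5/7 - 11/3) = 3 - 92/21 = -29/21 ≈ -1.3810)
n(L) = L^(3/2)
w(E) = E^(3/2) + 2*E (w(E) = (E^(3/2) + E) + E = (E + E^(3/2)) + E = E^(3/2) + 2*E)
-w(b) = -((-29/21)^(3/2) + 2*(-29/21)) = -(-29*I*√609/441 - 58/21) = -(-58/21 - 29*I*√609/441) = 58/21 + 29*I*√609/441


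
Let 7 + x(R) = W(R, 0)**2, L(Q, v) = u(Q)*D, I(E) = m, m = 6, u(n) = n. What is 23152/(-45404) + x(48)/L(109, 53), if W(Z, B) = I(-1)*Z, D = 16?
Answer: 931323615/19796144 ≈ 47.046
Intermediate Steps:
I(E) = 6
W(Z, B) = 6*Z
L(Q, v) = 16*Q (L(Q, v) = Q*16 = 16*Q)
x(R) = -7 + 36*R**2 (x(R) = -7 + (6*R)**2 = -7 + 36*R**2)
23152/(-45404) + x(48)/L(109, 53) = 23152/(-45404) + (-7 + 36*48**2)/((16*109)) = 23152*(-1/45404) + (-7 + 36*2304)/1744 = -5788/11351 + (-7 + 82944)*(1/1744) = -5788/11351 + 82937*(1/1744) = -5788/11351 + 82937/1744 = 931323615/19796144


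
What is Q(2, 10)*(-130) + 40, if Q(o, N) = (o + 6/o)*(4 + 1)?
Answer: -3210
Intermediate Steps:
Q(o, N) = 5*o + 30/o (Q(o, N) = (o + 6/o)*5 = 5*o + 30/o)
Q(2, 10)*(-130) + 40 = (5*2 + 30/2)*(-130) + 40 = (10 + 30*(1/2))*(-130) + 40 = (10 + 15)*(-130) + 40 = 25*(-130) + 40 = -3250 + 40 = -3210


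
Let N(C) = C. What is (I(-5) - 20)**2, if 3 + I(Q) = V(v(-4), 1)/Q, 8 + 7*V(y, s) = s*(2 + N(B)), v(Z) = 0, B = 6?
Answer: 529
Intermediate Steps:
V(y, s) = -8/7 + 8*s/7 (V(y, s) = -8/7 + (s*(2 + 6))/7 = -8/7 + (s*8)/7 = -8/7 + (8*s)/7 = -8/7 + 8*s/7)
I(Q) = -3 (I(Q) = -3 + (-8/7 + (8/7)*1)/Q = -3 + (-8/7 + 8/7)/Q = -3 + 0/Q = -3 + 0 = -3)
(I(-5) - 20)**2 = (-3 - 20)**2 = (-23)**2 = 529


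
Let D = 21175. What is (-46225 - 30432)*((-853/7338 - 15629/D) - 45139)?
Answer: 76809521330777377/22197450 ≈ 3.4603e+9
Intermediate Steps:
(-46225 - 30432)*((-853/7338 - 15629/D) - 45139) = (-46225 - 30432)*((-853/7338 - 15629/21175) - 45139) = -76657*((-853*1/7338 - 15629*1/21175) - 45139) = -76657*((-853/7338 - 15629/21175) - 45139) = -76657*(-132747877/155382150 - 45139) = -76657*(-7013927616727/155382150) = 76809521330777377/22197450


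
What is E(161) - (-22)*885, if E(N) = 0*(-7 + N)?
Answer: 19470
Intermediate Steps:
E(N) = 0
E(161) - (-22)*885 = 0 - (-22)*885 = 0 - 1*(-19470) = 0 + 19470 = 19470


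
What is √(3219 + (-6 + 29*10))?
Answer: √3503 ≈ 59.186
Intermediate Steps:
√(3219 + (-6 + 29*10)) = √(3219 + (-6 + 290)) = √(3219 + 284) = √3503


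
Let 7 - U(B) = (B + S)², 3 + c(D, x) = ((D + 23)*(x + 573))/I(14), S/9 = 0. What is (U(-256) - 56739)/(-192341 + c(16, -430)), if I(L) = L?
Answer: 1711752/2687239 ≈ 0.63699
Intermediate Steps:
S = 0 (S = 9*0 = 0)
c(D, x) = -3 + (23 + D)*(573 + x)/14 (c(D, x) = -3 + ((D + 23)*(x + 573))/14 = -3 + ((23 + D)*(573 + x))*(1/14) = -3 + (23 + D)*(573 + x)/14)
U(B) = 7 - B² (U(B) = 7 - (B + 0)² = 7 - B²)
(U(-256) - 56739)/(-192341 + c(16, -430)) = ((7 - 1*(-256)²) - 56739)/(-192341 + (13137/14 + (23/14)*(-430) + (573/14)*16 + (1/14)*16*(-430))) = ((7 - 1*65536) - 56739)/(-192341 + (13137/14 - 4945/7 + 4584/7 - 3440/7)) = ((7 - 65536) - 56739)/(-192341 + 5535/14) = (-65529 - 56739)/(-2687239/14) = -122268*(-14/2687239) = 1711752/2687239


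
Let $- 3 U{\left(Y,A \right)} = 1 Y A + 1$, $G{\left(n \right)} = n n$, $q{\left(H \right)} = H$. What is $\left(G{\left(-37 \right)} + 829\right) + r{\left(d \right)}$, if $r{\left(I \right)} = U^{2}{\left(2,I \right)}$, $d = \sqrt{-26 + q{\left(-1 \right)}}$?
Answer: $\frac{19675}{9} + \frac{4 i \sqrt{3}}{3} \approx 2186.1 + 2.3094 i$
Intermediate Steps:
$G{\left(n \right)} = n^{2}$
$U{\left(Y,A \right)} = - \frac{1}{3} - \frac{A Y}{3}$ ($U{\left(Y,A \right)} = - \frac{1 Y A + 1}{3} = - \frac{Y A + 1}{3} = - \frac{A Y + 1}{3} = - \frac{1 + A Y}{3} = - \frac{1}{3} - \frac{A Y}{3}$)
$d = 3 i \sqrt{3}$ ($d = \sqrt{-26 - 1} = \sqrt{-27} = 3 i \sqrt{3} \approx 5.1962 i$)
$r{\left(I \right)} = \left(- \frac{1}{3} - \frac{2 I}{3}\right)^{2}$ ($r{\left(I \right)} = \left(- \frac{1}{3} - \frac{1}{3} I 2\right)^{2} = \left(- \frac{1}{3} - \frac{2 I}{3}\right)^{2}$)
$\left(G{\left(-37 \right)} + 829\right) + r{\left(d \right)} = \left(\left(-37\right)^{2} + 829\right) + \frac{\left(1 + 2 \cdot 3 i \sqrt{3}\right)^{2}}{9} = \left(1369 + 829\right) + \frac{\left(1 + 6 i \sqrt{3}\right)^{2}}{9} = 2198 + \frac{\left(1 + 6 i \sqrt{3}\right)^{2}}{9}$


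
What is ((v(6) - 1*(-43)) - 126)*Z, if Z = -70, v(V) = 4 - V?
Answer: 5950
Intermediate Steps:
((v(6) - 1*(-43)) - 126)*Z = (((4 - 1*6) - 1*(-43)) - 126)*(-70) = (((4 - 6) + 43) - 126)*(-70) = ((-2 + 43) - 126)*(-70) = (41 - 126)*(-70) = -85*(-70) = 5950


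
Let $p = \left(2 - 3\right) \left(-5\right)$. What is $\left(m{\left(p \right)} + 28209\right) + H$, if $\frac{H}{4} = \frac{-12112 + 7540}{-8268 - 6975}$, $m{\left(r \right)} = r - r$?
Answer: $\frac{143336025}{5081} \approx 28210.0$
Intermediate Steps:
$p = 5$ ($p = \left(-1\right) \left(-5\right) = 5$)
$m{\left(r \right)} = 0$
$H = \frac{6096}{5081}$ ($H = 4 \frac{-12112 + 7540}{-8268 - 6975} = 4 \left(- \frac{4572}{-15243}\right) = 4 \left(\left(-4572\right) \left(- \frac{1}{15243}\right)\right) = 4 \cdot \frac{1524}{5081} = \frac{6096}{5081} \approx 1.1998$)
$\left(m{\left(p \right)} + 28209\right) + H = \left(0 + 28209\right) + \frac{6096}{5081} = 28209 + \frac{6096}{5081} = \frac{143336025}{5081}$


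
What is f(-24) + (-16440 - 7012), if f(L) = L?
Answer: -23476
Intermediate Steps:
f(-24) + (-16440 - 7012) = -24 + (-16440 - 7012) = -24 - 23452 = -23476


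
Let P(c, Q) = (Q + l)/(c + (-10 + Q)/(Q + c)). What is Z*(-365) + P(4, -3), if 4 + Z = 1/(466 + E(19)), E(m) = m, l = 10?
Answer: 1273244/873 ≈ 1458.5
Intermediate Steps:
P(c, Q) = (10 + Q)/(c + (-10 + Q)/(Q + c)) (P(c, Q) = (Q + 10)/(c + (-10 + Q)/(Q + c)) = (10 + Q)/(c + (-10 + Q)/(Q + c)))
Z = -1939/485 (Z = -4 + 1/(466 + 19) = -4 + 1/485 = -1939/485 ≈ -3.9979)
Z*(-365) + P(4, -3) = -1939/485*(-365) + ((-3)**2 + 10*(-3) + 10*4 - 3*4)/(-10 - 3 + 4**2 - 3*4) = 141547/97 + (9 - 30 + 40 - 12)/(-10 - 3 + 16 - 12) = 141547/97 + 7/(-9) = 141547/97 - 1/9*7 = 141547/97 - 7/9 = 1273244/873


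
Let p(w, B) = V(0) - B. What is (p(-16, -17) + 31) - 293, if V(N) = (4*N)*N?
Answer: -245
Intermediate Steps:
V(N) = 4*N²
p(w, B) = -B (p(w, B) = 4*0² - B = 4*0 - B = 0 - B = -B)
(p(-16, -17) + 31) - 293 = (-1*(-17) + 31) - 293 = (17 + 31) - 293 = 48 - 293 = -245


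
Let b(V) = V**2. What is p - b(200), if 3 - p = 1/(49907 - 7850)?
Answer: -1682153830/42057 ≈ -39997.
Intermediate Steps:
p = 126170/42057 (p = 3 - 1/(49907 - 7850) = 3 - 1/42057 = 126170/42057 ≈ 3.0000)
p - b(200) = 126170/42057 - 1*200**2 = 126170/42057 - 1*40000 = 126170/42057 - 40000 = -1682153830/42057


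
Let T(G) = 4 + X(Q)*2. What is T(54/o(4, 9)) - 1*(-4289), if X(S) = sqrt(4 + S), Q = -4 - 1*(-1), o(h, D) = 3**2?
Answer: 4295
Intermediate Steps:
o(h, D) = 9
Q = -3 (Q = -4 + 1 = -3)
T(G) = 6 (T(G) = 4 + sqrt(4 - 3)*2 = 4 + sqrt(1)*2 = 4 + 1*2 = 4 + 2 = 6)
T(54/o(4, 9)) - 1*(-4289) = 6 - 1*(-4289) = 6 + 4289 = 4295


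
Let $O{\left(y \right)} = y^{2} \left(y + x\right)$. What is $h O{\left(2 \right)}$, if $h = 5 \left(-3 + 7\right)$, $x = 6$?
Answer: $640$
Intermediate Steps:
$O{\left(y \right)} = y^{2} \left(6 + y\right)$ ($O{\left(y \right)} = y^{2} \left(y + 6\right) = y^{2} \left(6 + y\right)$)
$h = 20$ ($h = 5 \cdot 4 = 20$)
$h O{\left(2 \right)} = 20 \cdot 2^{2} \left(6 + 2\right) = 20 \cdot 4 \cdot 8 = 20 \cdot 32 = 640$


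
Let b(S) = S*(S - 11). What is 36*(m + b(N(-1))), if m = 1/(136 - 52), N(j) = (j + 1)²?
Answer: 3/7 ≈ 0.42857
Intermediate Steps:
N(j) = (1 + j)²
b(S) = S*(-11 + S)
m = 1/84 ≈ 0.011905
36*(m + b(N(-1))) = 36*(1/84 + (1 - 1)²*(-11 + (1 - 1)²)) = 36*(1/84 + 0²*(-11 + 0²)) = 36*(1/84 + 0*(-11 + 0)) = 36*(1/84 + 0*(-11)) = 36*(1/84 + 0) = 36*(1/84) = 3/7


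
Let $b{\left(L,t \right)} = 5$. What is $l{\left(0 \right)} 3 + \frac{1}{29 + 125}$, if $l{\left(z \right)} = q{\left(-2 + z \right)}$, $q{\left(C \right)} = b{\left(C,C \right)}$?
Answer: $\frac{2311}{154} \approx 15.007$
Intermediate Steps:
$q{\left(C \right)} = 5$
$l{\left(z \right)} = 5$
$l{\left(0 \right)} 3 + \frac{1}{29 + 125} = 5 \cdot 3 + \frac{1}{29 + 125} = 15 + \frac{1}{154} = \frac{2311}{154}$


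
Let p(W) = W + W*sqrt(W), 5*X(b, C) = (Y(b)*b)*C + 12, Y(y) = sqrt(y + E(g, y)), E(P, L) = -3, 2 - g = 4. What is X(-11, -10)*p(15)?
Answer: 6*(1 + sqrt(15))*(6 + 55*I*sqrt(14)) ≈ 175.43 + 6016.9*I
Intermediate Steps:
g = -2 (g = 2 - 1*4 = 2 - 4 = -2)
Y(y) = sqrt(-3 + y) (Y(y) = sqrt(y - 3) = sqrt(-3 + y))
X(b, C) = 12/5 + C*b*sqrt(-3 + b)/5 (X(b, C) = ((sqrt(-3 + b)*b)*C + 12)/5 = ((b*sqrt(-3 + b))*C + 12)/5 = (C*b*sqrt(-3 + b) + 12)/5 = (12 + C*b*sqrt(-3 + b))/5 = 12/5 + C*b*sqrt(-3 + b)/5)
p(W) = W + W**(3/2)
X(-11, -10)*p(15) = (12/5 + (1/5)*(-10)*(-11)*sqrt(-3 - 11))*(15 + 15**(3/2)) = (12/5 + (1/5)*(-10)*(-11)*sqrt(-14))*(15 + 15*sqrt(15)) = (12/5 + (1/5)*(-10)*(-11)*(I*sqrt(14)))*(15 + 15*sqrt(15)) = (12/5 + 22*I*sqrt(14))*(15 + 15*sqrt(15)) = (15 + 15*sqrt(15))*(12/5 + 22*I*sqrt(14))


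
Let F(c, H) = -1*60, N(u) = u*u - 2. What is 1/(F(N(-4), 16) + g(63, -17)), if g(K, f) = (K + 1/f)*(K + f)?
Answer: 17/48200 ≈ 0.00035270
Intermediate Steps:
N(u) = -2 + u² (N(u) = u² - 2 = -2 + u²)
F(c, H) = -60
g(K, f) = (K + f)*(K + 1/f)
1/(F(N(-4), 16) + g(63, -17)) = 1/(-60 + (1 + 63² + 63*(-17) + 63/(-17))) = 1/(-60 + (1 + 3969 - 1071 + 63*(-1/17))) = 1/(-60 + (1 + 3969 - 1071 - 63/17)) = 1/(-60 + 49220/17) = 1/(48200/17) = 17/48200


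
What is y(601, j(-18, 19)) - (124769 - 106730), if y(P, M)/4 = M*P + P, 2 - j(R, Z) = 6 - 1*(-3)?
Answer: -32463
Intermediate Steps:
j(R, Z) = -7 (j(R, Z) = 2 - (6 - 1*(-3)) = 2 - (6 + 3) = 2 - 1*9 = 2 - 9 = -7)
y(P, M) = 4*P + 4*M*P (y(P, M) = 4*(M*P + P) = 4*(P + M*P) = 4*P + 4*M*P)
y(601, j(-18, 19)) - (124769 - 106730) = 4*601*(1 - 7) - (124769 - 106730) = 4*601*(-6) - 1*18039 = -14424 - 18039 = -32463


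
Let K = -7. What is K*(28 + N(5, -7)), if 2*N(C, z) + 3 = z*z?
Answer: -357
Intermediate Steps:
N(C, z) = -3/2 + z²/2 (N(C, z) = -3/2 + (z*z)/2 = -3/2 + z²/2)
K*(28 + N(5, -7)) = -7*(28 + (-3/2 + (½)*(-7)²)) = -7*(28 + (-3/2 + (½)*49)) = -7*(28 + (-3/2 + 49/2)) = -7*(28 + 23) = -7*51 = -357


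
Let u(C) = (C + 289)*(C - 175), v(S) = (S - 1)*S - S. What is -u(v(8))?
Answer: 42799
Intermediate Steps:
v(S) = -S + S*(-1 + S) (v(S) = (-1 + S)*S - S = S*(-1 + S) - S = -S + S*(-1 + S))
u(C) = (-175 + C)*(289 + C) (u(C) = (289 + C)*(-175 + C) = (-175 + C)*(289 + C))
-u(v(8)) = -(-50575 + (8*(-2 + 8))**2 + 114*(8*(-2 + 8))) = -(-50575 + (8*6)**2 + 114*(8*6)) = -(-50575 + 48**2 + 114*48) = -(-50575 + 2304 + 5472) = -1*(-42799) = 42799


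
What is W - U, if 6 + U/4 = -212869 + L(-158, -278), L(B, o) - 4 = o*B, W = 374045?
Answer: 1049833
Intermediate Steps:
L(B, o) = 4 + B*o (L(B, o) = 4 + o*B = 4 + B*o)
U = -675788 (U = -24 + 4*(-212869 + (4 - 158*(-278))) = -24 + 4*(-212869 + (4 + 43924)) = -24 + 4*(-212869 + 43928) = -24 + 4*(-168941) = -24 - 675764 = -675788)
W - U = 374045 - 1*(-675788) = 374045 + 675788 = 1049833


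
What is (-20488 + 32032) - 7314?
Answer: 4230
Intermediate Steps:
(-20488 + 32032) - 7314 = 11544 - 7314 = 4230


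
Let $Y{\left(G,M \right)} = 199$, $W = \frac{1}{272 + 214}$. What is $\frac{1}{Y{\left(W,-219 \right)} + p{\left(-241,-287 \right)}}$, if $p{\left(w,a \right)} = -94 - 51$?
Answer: $\frac{1}{54} \approx 0.018519$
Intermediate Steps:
$p{\left(w,a \right)} = -145$
$W = \frac{1}{486} \approx 0.0020576$
$\frac{1}{Y{\left(W,-219 \right)} + p{\left(-241,-287 \right)}} = \frac{1}{199 - 145} = \frac{1}{54}$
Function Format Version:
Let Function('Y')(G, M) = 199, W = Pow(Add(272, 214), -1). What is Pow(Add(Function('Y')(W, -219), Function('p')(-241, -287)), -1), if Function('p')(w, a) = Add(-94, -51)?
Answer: Rational(1, 54) ≈ 0.018519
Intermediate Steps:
Function('p')(w, a) = -145
W = Rational(1, 486) (W = Pow(486, -1) = Rational(1, 486) ≈ 0.0020576)
Pow(Add(Function('Y')(W, -219), Function('p')(-241, -287)), -1) = Pow(Add(199, -145), -1) = Pow(54, -1) = Rational(1, 54)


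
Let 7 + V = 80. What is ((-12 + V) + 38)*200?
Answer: 19800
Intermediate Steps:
V = 73 (V = -7 + 80 = 73)
((-12 + V) + 38)*200 = ((-12 + 73) + 38)*200 = (61 + 38)*200 = 99*200 = 19800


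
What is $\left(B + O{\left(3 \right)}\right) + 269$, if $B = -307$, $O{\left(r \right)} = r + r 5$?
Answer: $-20$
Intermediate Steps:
$O{\left(r \right)} = 6 r$ ($O{\left(r \right)} = r + 5 r = 6 r$)
$\left(B + O{\left(3 \right)}\right) + 269 = \left(-307 + 6 \cdot 3\right) + 269 = \left(-307 + 18\right) + 269 = -289 + 269 = -20$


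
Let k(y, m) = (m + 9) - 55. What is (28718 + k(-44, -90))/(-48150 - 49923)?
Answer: -28582/98073 ≈ -0.29144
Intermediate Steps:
k(y, m) = -46 + m (k(y, m) = (9 + m) - 55 = -46 + m)
(28718 + k(-44, -90))/(-48150 - 49923) = (28718 + (-46 - 90))/(-48150 - 49923) = (28718 - 136)/(-98073) = 28582*(-1/98073) = -28582/98073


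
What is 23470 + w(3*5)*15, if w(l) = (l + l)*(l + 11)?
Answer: 35170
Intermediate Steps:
w(l) = 2*l*(11 + l) (w(l) = (2*l)*(11 + l) = 2*l*(11 + l))
23470 + w(3*5)*15 = 23470 + (2*(3*5)*(11 + 3*5))*15 = 23470 + (2*15*(11 + 15))*15 = 23470 + (2*15*26)*15 = 23470 + 780*15 = 23470 + 11700 = 35170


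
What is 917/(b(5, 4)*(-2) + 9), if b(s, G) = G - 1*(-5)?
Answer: -917/9 ≈ -101.89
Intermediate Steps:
b(s, G) = 5 + G (b(s, G) = G + 5 = 5 + G)
917/(b(5, 4)*(-2) + 9) = 917/((5 + 4)*(-2) + 9) = 917/(9*(-2) + 9) = 917/(-18 + 9) = 917/(-9) = 917*(-⅑) = -917/9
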